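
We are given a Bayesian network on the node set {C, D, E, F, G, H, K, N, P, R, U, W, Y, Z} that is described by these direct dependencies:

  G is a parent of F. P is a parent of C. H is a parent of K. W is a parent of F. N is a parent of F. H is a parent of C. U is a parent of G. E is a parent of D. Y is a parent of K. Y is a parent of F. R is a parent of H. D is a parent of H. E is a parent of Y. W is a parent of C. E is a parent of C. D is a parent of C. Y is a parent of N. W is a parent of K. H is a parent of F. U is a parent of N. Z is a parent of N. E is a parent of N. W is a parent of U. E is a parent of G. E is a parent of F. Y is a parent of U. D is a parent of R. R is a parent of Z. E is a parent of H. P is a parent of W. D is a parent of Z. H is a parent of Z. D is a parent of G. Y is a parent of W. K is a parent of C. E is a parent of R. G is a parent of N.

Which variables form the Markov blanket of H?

{C, D, E, F, G, K, N, P, R, W, Y, Z}

A node's Markov blanket = Pa ∪ Ch ∪ (parents of Ch other than the node itself).
H has parents D, E, R.
H has children C, F, K, Z.
Parents of each child, excluding H:
  parents(K) \ {H} = {W, Y}.
  parents(Z) \ {H} = {D, R}.
  F's other parents are E, G, N, W, Y.
  parents(C) \ {H} = {D, E, K, P, W}.
Taking the union gives {C, D, E, F, G, K, N, P, R, W, Y, Z}.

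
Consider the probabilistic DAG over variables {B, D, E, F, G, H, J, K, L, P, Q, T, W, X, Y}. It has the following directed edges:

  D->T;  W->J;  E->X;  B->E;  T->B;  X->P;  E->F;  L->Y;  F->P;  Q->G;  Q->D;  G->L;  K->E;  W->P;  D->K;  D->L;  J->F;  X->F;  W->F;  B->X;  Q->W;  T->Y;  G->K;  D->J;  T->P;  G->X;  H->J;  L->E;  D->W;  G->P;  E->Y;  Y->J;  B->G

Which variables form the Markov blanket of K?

K has parents D, G.
K's children: E.
Parents of each child, excluding K:
  E also has parents B, L.
Union: {D, G} ∪ {E} ∪ {B, L} = {B, D, E, G, L}.

{B, D, E, G, L}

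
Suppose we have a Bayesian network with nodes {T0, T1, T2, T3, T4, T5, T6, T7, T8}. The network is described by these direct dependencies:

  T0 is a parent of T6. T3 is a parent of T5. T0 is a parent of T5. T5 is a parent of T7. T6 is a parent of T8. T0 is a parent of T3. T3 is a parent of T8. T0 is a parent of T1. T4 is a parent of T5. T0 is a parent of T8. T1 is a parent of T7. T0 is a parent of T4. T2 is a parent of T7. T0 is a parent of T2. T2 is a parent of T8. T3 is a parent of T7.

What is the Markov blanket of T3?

Parents of T3: T0.
T3 has children T5, T7, T8.
Parents of each child, excluding T3:
  T5: T0, T4
  T7: T1, T2, T5
  T8: T0, T2, T6
MB(T3) = {T0, T1, T2, T4, T5, T6, T7, T8}.

{T0, T1, T2, T4, T5, T6, T7, T8}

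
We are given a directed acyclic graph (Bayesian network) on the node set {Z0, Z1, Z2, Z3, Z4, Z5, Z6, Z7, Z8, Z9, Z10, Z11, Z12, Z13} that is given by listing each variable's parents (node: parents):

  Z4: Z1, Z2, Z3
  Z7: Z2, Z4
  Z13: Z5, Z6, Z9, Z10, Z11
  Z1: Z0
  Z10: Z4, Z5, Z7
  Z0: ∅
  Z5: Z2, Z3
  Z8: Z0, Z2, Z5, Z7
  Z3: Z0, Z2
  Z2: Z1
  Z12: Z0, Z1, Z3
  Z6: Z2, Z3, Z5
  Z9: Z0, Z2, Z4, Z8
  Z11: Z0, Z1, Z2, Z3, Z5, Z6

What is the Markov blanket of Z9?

{Z0, Z2, Z4, Z5, Z6, Z8, Z10, Z11, Z13}

Recall MB(v) = parents ∪ children ∪ spouses, where spouses are the other parents of v's children.
Z9's children: Z13.
Z9 has parents Z0, Z2, Z4, Z8.
Co-parents of Z9 (other parents of its children):
  Z13: Z5, Z6, Z10, Z11
MB(Z9) = {Z0, Z2, Z4, Z5, Z6, Z8, Z10, Z11, Z13}.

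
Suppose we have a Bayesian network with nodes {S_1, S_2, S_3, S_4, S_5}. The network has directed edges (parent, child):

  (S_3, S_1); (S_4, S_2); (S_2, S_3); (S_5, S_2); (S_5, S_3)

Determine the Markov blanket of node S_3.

Pa(S_3) = {S_2, S_5}.
Children of S_3: S_1.
For each child, the remaining parents (spouses of S_3):
  S_1: —
Taking the union gives {S_1, S_2, S_5}.

{S_1, S_2, S_5}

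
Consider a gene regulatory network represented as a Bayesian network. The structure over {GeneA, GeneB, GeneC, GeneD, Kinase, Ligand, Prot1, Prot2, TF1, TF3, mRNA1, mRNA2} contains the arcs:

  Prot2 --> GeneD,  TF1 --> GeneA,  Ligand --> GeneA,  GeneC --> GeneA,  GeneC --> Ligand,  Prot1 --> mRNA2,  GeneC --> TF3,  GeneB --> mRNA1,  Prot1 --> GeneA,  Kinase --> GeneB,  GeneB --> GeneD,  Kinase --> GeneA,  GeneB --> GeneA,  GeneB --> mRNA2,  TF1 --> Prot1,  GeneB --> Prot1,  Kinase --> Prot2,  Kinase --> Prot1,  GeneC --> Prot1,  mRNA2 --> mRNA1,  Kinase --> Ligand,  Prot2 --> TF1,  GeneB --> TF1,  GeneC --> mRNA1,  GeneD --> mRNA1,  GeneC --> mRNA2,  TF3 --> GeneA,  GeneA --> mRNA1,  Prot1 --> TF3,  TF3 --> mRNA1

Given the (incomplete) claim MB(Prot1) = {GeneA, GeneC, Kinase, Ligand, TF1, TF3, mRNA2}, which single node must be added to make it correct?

Pa(Prot1) = {GeneB, GeneC, Kinase, TF1}.
Ch(Prot1) = {GeneA, TF3, mRNA2}.
For each child, the remaining parents (spouses of Prot1):
  parents(TF3) \ {Prot1} = {GeneC}.
  GeneA's other parents are GeneB, GeneC, Kinase, Ligand, TF1, TF3.
  mRNA2's other parents are GeneB, GeneC.
MB(Prot1) = {GeneA, GeneB, GeneC, Kinase, Ligand, TF1, TF3, mRNA2}.
Comparing with the claimed set, GeneB is missing.

GeneB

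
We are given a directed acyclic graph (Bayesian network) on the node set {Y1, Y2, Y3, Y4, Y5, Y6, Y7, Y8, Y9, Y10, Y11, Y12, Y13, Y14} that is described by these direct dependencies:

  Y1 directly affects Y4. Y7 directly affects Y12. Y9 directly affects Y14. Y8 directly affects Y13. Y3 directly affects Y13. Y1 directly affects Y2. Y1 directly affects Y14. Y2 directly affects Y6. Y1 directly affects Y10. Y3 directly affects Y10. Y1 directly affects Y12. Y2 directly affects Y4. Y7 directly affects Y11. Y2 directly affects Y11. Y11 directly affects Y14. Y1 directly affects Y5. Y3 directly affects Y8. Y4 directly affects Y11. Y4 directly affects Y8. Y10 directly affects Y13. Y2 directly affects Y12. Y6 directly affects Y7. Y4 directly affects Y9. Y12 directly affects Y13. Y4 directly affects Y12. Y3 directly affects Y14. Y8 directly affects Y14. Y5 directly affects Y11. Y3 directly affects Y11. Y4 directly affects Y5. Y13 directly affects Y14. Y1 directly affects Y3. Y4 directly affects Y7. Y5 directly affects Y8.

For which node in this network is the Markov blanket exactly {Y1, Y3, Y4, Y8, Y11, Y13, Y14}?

Y9

The target node must have every member of {Y1, Y3, Y4, Y8, Y11, Y13, Y14} as a parent, child, or co-parent, and no others.
Parents of Y9: Y4; children: Y14; co-parents: Y1, Y3, Y8, Y11, Y13.
These exactly cover the given set, so the node is Y9.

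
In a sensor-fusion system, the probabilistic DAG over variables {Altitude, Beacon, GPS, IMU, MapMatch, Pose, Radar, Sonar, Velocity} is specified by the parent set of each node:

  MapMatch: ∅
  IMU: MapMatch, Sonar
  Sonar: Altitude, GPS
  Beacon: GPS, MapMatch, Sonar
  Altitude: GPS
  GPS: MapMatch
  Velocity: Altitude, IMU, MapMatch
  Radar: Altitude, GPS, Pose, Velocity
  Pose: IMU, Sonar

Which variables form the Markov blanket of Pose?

{Altitude, GPS, IMU, Radar, Sonar, Velocity}

By definition, MB(Pose) is built from Pose's parents, Pose's children, and the co-parents of Pose.
Pose has child Radar.
Pose's parents: IMU, Sonar.
For each child, the remaining parents (spouses of Pose):
  Radar: Altitude, GPS, Velocity
Union: {IMU, Sonar} ∪ {Radar} ∪ {Altitude, GPS, Velocity} = {Altitude, GPS, IMU, Radar, Sonar, Velocity}.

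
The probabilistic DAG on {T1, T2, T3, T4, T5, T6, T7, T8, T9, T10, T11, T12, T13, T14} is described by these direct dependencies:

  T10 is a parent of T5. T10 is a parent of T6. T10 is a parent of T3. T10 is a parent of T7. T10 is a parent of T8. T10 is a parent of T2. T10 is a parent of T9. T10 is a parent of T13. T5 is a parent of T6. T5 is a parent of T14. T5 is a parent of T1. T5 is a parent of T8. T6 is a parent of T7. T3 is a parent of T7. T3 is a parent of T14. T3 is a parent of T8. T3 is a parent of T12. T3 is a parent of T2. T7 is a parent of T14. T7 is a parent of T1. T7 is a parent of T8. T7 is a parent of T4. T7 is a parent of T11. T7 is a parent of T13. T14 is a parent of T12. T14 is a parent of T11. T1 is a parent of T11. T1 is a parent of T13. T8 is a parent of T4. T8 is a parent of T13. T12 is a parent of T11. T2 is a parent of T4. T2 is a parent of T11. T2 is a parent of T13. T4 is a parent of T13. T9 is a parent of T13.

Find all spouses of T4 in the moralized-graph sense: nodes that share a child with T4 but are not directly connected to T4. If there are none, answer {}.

Children of T4: T13.
  T13: T1, T2, T7, T8, T9, T10
Excluding nodes already adjacent to T4 (T2, T7, T8, T13), the co-parent-only contribution is {T1, T9, T10}.

{T1, T9, T10}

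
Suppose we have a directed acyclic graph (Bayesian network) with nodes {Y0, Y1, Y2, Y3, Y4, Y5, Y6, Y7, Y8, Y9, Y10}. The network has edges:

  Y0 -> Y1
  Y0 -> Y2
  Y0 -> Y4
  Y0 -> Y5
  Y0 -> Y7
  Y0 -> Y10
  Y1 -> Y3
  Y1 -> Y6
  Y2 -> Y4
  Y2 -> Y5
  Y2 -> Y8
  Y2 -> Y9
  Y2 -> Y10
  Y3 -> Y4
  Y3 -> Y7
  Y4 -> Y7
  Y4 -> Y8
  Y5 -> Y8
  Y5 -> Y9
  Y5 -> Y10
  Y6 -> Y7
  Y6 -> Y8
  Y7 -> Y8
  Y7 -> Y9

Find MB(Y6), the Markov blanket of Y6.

Ch(Y6) = {Y7, Y8}.
Parents of Y6: Y1.
Parents of each child, excluding Y6:
  Y7: Y0, Y3, Y4
  Y8: Y2, Y4, Y5, Y7
So the Markov blanket of Y6 is {Y0, Y1, Y2, Y3, Y4, Y5, Y7, Y8}.

{Y0, Y1, Y2, Y3, Y4, Y5, Y7, Y8}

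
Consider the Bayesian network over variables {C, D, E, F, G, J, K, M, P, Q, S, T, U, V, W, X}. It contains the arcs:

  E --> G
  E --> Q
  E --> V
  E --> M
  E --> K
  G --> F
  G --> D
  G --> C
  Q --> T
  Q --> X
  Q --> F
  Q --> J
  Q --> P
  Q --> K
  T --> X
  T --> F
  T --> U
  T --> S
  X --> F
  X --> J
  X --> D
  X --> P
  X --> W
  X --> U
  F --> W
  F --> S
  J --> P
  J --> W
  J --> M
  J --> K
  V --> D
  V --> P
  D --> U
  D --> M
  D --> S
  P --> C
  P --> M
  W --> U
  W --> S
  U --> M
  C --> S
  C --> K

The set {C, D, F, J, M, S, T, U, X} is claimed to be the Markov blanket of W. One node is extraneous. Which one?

M

W's parents: F, J, X.
W has children S, U.
For each child, the remaining parents (spouses of W):
  U: D, T, X
  S: C, D, F, T
MB(W) = {C, D, F, J, S, T, U, X}.
M is neither a parent, child, nor co-parent of W, so it does not belong.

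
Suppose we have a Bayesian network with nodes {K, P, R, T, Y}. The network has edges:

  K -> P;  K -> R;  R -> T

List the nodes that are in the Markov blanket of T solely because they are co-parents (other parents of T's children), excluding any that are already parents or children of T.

{}

T has no children, so it has no co-parents. The set is empty.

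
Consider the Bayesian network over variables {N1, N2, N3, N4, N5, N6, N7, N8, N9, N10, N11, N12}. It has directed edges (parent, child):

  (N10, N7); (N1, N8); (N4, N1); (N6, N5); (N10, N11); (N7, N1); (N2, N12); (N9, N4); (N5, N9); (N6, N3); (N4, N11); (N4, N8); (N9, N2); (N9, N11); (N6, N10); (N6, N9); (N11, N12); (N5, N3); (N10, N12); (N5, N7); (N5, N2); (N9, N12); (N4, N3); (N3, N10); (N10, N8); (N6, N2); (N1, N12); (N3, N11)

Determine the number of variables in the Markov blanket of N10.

Ch(N10) = {N7, N8, N11, N12}.
N10's parents: N3, N6.
Parents of each child, excluding N10:
  N7's other parent is N5.
  parents(N11) \ {N10} = {N3, N4, N9}.
  parents(N12) \ {N10} = {N1, N2, N9, N11}.
  parents(N8) \ {N10} = {N1, N4}.
MB(N10) = {N1, N2, N3, N4, N5, N6, N7, N8, N9, N11, N12}, which has 11 nodes.

11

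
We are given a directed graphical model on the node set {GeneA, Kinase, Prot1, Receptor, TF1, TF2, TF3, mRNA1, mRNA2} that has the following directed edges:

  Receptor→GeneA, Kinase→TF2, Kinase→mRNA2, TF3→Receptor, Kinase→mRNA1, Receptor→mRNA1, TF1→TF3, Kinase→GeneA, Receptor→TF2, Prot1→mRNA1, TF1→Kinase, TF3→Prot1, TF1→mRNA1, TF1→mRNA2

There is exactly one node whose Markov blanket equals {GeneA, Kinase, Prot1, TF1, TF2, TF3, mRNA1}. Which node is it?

The target node must have every member of {GeneA, Kinase, Prot1, TF1, TF2, TF3, mRNA1} as a parent, child, or co-parent, and no others.
Parents of Receptor: TF3; children: GeneA, TF2, mRNA1; co-parents: Kinase, Prot1, TF1.
These exactly cover the given set, so the node is Receptor.

Receptor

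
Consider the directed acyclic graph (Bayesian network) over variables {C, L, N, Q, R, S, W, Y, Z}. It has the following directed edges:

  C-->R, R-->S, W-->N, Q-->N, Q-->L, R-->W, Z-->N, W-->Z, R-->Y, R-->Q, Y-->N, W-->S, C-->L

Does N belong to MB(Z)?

N is a child of Z.
So N ∈ MB(Z).

Yes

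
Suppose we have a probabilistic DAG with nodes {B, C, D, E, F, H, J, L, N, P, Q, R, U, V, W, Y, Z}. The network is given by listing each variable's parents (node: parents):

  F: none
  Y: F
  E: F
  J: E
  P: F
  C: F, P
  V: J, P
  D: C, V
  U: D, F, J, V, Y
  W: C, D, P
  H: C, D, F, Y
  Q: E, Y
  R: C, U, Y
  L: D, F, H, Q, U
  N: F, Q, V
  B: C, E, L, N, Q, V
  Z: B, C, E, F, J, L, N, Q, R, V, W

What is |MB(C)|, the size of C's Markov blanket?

16

By definition, MB(C) is built from C's parents, C's children, and the co-parents of C.
Children of C: B, D, H, R, W, Z.
C has parents F, P.
For each child, the remaining parents (spouses of C):
  D's other parent is V.
  W also has parents D, P.
  H's other parents are D, F, Y.
  R's other parents are U, Y.
  B also has parents E, L, N, Q, V.
  Z also has parents B, E, F, J, L, N, Q, R, V, W.
MB(C) = {B, D, E, F, H, J, L, N, P, Q, R, U, V, W, Y, Z}, which has 16 nodes.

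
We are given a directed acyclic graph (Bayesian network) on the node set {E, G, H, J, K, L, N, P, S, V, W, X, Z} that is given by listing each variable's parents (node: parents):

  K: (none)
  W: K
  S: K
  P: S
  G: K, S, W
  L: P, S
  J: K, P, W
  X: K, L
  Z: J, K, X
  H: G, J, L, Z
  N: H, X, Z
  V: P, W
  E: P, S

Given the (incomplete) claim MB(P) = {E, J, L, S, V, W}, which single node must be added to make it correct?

K

Ch(P) = {E, J, L, V}.
Parents of P: S.
Parents of each child, excluding P:
  L's other parent is S.
  parents(J) \ {P} = {K, W}.
  parents(V) \ {P} = {W}.
  E also has parent S.
MB(P) = {E, J, K, L, S, V, W}.
Comparing with the claimed set, K is missing.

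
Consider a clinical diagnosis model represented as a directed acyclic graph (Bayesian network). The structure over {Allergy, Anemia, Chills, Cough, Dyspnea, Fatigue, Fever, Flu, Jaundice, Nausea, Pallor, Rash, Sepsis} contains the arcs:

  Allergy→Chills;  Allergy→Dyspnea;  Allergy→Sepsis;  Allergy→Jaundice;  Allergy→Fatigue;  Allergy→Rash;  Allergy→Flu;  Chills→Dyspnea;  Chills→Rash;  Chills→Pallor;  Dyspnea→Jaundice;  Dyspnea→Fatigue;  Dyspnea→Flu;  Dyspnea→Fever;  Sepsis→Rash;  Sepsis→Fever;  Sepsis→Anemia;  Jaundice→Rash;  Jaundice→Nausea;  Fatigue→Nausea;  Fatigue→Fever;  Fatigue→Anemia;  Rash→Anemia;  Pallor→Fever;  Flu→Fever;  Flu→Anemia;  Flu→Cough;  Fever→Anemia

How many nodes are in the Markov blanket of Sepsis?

10

Sepsis's parents: Allergy.
Children of Sepsis: Anemia, Fever, Rash.
Other parents of Sepsis's children:
  parents(Rash) \ {Sepsis} = {Allergy, Chills, Jaundice}.
  Fever's other parents are Dyspnea, Fatigue, Flu, Pallor.
  Anemia also has parents Fatigue, Fever, Flu, Rash.
MB(Sepsis) = {Allergy, Anemia, Chills, Dyspnea, Fatigue, Fever, Flu, Jaundice, Pallor, Rash}, which has 10 nodes.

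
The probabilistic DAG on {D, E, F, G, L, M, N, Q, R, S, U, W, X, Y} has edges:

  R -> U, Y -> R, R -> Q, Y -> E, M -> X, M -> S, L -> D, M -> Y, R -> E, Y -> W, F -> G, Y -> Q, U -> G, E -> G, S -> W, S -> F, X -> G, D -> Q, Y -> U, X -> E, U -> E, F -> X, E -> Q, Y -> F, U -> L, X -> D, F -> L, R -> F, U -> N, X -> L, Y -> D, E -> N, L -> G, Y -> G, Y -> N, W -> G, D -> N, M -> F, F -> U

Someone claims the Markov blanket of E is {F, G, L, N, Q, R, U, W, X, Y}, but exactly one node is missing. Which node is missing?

E has parents R, U, X, Y.
Children of E: G, N, Q.
Co-parents of E (other parents of its children):
  N: D, U, Y
  Q: D, R, Y
  G: F, L, U, W, X, Y
MB(E) = {D, F, G, L, N, Q, R, U, W, X, Y}.
Comparing with the claimed set, D is missing.

D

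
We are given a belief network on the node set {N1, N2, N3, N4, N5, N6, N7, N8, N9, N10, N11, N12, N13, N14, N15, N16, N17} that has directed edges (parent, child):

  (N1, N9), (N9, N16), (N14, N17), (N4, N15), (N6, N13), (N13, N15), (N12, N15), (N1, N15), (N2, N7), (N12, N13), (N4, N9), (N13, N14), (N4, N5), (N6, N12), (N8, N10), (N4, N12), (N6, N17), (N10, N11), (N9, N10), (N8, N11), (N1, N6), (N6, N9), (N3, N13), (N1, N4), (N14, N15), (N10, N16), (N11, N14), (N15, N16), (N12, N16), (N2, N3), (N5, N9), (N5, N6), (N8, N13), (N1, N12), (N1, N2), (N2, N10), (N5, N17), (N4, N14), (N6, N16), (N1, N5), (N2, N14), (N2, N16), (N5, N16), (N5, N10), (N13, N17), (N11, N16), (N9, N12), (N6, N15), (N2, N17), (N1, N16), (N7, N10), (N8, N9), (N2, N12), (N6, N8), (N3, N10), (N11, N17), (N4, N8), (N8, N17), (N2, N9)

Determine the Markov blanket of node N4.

N4's parents: N1.
Ch(N4) = {N5, N8, N9, N12, N14, N15}.
Other parents of N4's children:
  N5: N1
  N8: N6
  N9: N1, N2, N5, N6, N8
  N12: N1, N2, N6, N9
  N14: N2, N11, N13
  N15: N1, N6, N12, N13, N14
Union: {N1} ∪ {N5, N8, N9, N12, N14, N15} ∪ {N1, N2, N5, N6, N8, N9, N11, N12, N13, N14} = {N1, N2, N5, N6, N8, N9, N11, N12, N13, N14, N15}.

{N1, N2, N5, N6, N8, N9, N11, N12, N13, N14, N15}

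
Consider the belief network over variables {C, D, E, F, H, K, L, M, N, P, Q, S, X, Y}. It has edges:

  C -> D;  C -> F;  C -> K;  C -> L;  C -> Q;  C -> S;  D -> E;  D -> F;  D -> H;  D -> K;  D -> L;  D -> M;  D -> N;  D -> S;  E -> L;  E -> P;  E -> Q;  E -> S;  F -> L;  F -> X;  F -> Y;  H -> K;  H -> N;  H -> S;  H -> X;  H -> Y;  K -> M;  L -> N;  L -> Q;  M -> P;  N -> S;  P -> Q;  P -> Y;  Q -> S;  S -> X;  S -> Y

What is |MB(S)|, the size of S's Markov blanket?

A node's Markov blanket = Pa ∪ Ch ∪ (parents of Ch other than the node itself).
S has children X, Y.
Parents of S: C, D, E, H, N, Q.
For each child, the remaining parents (spouses of S):
  X also has parents F, H.
  Y's other parents are F, H, P.
MB(S) = {C, D, E, F, H, N, P, Q, X, Y}, which has 10 nodes.

10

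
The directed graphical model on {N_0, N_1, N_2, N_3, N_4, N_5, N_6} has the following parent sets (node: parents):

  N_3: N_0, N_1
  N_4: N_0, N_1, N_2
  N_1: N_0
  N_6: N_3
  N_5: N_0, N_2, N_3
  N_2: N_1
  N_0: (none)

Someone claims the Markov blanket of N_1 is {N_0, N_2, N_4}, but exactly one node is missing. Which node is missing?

Parents of N_1: N_0.
N_1 has children N_2, N_3, N_4.
Co-parents of N_1 (other parents of its children):
  N_2 has no other parent.
  N_3 also has parent N_0.
  N_4 also has parents N_0, N_2.
MB(N_1) = {N_0, N_2, N_3, N_4}.
Comparing with the claimed set, N_3 is missing.

N_3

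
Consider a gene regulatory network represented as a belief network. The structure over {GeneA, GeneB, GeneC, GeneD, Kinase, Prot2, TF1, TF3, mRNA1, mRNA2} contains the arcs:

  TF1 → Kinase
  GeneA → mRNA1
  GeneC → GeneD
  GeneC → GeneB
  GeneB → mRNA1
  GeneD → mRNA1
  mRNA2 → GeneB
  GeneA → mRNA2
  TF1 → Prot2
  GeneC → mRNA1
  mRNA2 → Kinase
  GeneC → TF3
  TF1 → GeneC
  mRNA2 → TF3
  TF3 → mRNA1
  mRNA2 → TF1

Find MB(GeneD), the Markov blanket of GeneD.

{GeneA, GeneB, GeneC, TF3, mRNA1}

GeneD's children: mRNA1.
GeneD's parents: GeneC.
Other parents of GeneD's children:
  mRNA1's other parents are GeneA, GeneB, GeneC, TF3.
Taking the union gives {GeneA, GeneB, GeneC, TF3, mRNA1}.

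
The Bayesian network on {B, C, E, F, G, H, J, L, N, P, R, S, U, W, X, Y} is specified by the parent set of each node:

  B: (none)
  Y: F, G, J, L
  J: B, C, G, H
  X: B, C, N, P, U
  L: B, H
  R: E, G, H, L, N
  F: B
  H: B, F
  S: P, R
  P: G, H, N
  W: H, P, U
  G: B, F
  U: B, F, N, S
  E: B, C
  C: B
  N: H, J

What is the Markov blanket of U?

{B, C, F, H, N, P, S, W, X}

Pa(U) = {B, F, N, S}.
U's children: W, X.
Co-parents of U (other parents of its children):
  parents(W) \ {U} = {H, P}.
  X's other parents are B, C, N, P.
Taking the union gives {B, C, F, H, N, P, S, W, X}.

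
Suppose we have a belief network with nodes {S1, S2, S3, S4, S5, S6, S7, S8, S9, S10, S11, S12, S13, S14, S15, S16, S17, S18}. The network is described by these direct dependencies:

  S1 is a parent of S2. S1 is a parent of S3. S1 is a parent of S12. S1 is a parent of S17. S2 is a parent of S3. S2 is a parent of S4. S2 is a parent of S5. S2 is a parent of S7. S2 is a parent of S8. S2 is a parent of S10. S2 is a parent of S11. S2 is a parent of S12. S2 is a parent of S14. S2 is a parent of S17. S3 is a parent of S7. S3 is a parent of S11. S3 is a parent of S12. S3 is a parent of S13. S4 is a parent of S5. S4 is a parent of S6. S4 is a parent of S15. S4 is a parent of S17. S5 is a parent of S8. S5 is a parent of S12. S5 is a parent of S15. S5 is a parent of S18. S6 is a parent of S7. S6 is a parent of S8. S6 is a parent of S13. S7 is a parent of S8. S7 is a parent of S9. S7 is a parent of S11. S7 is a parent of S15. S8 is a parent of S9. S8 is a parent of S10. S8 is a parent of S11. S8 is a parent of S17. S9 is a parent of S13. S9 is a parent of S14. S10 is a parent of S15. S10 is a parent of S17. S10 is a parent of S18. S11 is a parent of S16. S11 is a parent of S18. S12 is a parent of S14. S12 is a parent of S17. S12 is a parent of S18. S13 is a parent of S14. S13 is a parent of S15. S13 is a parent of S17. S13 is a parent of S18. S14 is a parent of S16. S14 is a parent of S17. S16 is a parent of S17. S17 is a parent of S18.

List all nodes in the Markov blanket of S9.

{S2, S3, S6, S7, S8, S12, S13, S14}

Pa(S9) = {S7, S8}.
Ch(S9) = {S13, S14}.
Other parents of S9's children:
  S13's other parents are S3, S6.
  S14 also has parents S2, S12, S13.
Union: {S7, S8} ∪ {S13, S14} ∪ {S2, S3, S6, S12, S13} = {S2, S3, S6, S7, S8, S12, S13, S14}.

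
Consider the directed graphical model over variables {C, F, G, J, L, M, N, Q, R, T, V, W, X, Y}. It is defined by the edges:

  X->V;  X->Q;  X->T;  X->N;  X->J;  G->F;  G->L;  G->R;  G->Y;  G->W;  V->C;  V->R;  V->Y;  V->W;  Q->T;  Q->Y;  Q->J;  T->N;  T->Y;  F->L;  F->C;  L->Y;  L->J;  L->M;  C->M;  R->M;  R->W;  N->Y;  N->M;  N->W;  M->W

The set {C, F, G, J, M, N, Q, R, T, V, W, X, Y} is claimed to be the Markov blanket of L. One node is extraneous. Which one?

W

By definition, MB(L) is built from L's parents, L's children, and the co-parents of L.
Parents of L: F, G.
Children of L: J, M, Y.
Co-parents of L (other parents of its children):
  Y's other parents are G, N, Q, T, V.
  J's other parents are Q, X.
  M also has parents C, N, R.
MB(L) = {C, F, G, J, M, N, Q, R, T, V, X, Y}.
W is neither a parent, child, nor co-parent of L, so it does not belong.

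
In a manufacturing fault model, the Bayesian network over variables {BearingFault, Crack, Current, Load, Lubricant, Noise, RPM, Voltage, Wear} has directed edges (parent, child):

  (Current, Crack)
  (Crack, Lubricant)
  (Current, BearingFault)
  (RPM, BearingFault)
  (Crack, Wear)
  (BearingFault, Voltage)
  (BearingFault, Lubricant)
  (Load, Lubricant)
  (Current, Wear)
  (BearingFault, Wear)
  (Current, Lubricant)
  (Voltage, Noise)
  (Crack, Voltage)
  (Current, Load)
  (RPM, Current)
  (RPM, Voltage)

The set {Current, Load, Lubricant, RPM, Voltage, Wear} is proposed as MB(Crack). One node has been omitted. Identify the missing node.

By definition, MB(Crack) is built from Crack's parents, Crack's children, and the co-parents of Crack.
Pa(Crack) = {Current}.
Children of Crack: Lubricant, Voltage, Wear.
Parents of each child, excluding Crack:
  Lubricant: BearingFault, Current, Load
  Wear: BearingFault, Current
  Voltage: BearingFault, RPM
MB(Crack) = {BearingFault, Current, Load, Lubricant, RPM, Voltage, Wear}.
Comparing with the claimed set, BearingFault is missing.

BearingFault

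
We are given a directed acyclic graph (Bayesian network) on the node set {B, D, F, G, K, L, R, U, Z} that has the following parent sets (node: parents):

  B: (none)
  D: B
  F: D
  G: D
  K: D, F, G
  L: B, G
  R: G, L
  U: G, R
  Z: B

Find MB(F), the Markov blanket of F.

Ch(F) = {K}.
F's parents: D.
Co-parents of F (other parents of its children):
  K's other parents are D, G.
MB(F) = {D, G, K}.

{D, G, K}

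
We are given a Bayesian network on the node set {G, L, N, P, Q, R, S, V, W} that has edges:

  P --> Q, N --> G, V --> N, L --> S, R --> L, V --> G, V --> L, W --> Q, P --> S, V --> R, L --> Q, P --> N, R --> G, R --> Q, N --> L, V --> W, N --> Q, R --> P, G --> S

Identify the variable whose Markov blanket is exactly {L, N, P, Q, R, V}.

The target node must have every member of {L, N, P, Q, R, V} as a parent, child, or co-parent, and no others.
Parents of W: V; children: Q; co-parents: L, N, P, R.
These exactly cover the given set, so the node is W.

W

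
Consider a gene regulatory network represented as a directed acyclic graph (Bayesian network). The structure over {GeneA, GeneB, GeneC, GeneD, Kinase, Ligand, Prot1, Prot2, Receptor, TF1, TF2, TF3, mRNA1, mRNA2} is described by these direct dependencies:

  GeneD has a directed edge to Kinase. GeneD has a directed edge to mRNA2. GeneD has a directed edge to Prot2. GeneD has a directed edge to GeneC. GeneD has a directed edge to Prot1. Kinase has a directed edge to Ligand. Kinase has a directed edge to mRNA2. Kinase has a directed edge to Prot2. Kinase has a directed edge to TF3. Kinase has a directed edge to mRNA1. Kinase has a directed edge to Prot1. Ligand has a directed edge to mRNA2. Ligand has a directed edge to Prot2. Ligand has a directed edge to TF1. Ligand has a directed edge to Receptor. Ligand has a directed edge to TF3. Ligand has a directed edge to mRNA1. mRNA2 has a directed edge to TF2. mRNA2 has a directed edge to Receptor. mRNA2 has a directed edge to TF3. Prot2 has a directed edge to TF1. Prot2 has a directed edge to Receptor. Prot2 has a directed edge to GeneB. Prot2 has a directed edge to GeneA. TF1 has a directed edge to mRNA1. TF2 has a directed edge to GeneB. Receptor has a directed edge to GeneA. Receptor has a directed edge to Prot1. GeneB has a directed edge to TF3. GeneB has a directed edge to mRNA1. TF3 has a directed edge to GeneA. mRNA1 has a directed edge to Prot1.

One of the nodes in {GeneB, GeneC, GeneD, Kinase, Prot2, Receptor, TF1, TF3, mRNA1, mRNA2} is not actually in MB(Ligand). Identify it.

Recall MB(v) = parents ∪ children ∪ spouses, where spouses are the other parents of v's children.
Ligand's children: Prot2, Receptor, TF1, TF3, mRNA1, mRNA2.
Parents of Ligand: Kinase.
For each child, the remaining parents (spouses of Ligand):
  parents(mRNA2) \ {Ligand} = {GeneD, Kinase}.
  parents(Prot2) \ {Ligand} = {GeneD, Kinase}.
  TF1 also has parent Prot2.
  parents(Receptor) \ {Ligand} = {Prot2, mRNA2}.
  TF3's other parents are GeneB, Kinase, mRNA2.
  mRNA1's other parents are GeneB, Kinase, TF1.
MB(Ligand) = {GeneB, GeneD, Kinase, Prot2, Receptor, TF1, TF3, mRNA1, mRNA2}.
GeneC is neither a parent, child, nor co-parent of Ligand, so it does not belong.

GeneC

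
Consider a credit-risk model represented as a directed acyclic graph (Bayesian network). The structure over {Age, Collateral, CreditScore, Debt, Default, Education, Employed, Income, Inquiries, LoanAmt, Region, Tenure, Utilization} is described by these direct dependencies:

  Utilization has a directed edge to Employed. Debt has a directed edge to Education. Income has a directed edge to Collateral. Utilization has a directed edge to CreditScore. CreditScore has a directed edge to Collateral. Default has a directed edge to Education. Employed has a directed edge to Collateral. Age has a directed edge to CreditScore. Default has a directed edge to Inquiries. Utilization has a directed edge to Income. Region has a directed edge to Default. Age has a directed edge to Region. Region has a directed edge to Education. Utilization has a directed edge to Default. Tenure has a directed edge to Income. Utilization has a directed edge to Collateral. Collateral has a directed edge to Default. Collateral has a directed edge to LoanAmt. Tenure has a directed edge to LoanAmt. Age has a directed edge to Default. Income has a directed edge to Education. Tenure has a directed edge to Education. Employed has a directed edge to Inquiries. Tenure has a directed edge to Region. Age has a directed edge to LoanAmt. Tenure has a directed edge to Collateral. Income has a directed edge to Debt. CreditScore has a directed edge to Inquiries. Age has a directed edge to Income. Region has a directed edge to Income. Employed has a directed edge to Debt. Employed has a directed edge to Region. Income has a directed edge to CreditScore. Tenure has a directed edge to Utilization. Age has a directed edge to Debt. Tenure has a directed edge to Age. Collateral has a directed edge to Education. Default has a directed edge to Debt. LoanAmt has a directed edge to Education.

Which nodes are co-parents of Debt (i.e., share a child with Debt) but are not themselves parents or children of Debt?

Children of Debt: Education.
  Education also has parents Collateral, Default, Income, LoanAmt, Region, Tenure.
Excluding nodes already adjacent to Debt (Age, Default, Education, Employed, Income), the co-parent-only contribution is {Collateral, LoanAmt, Region, Tenure}.

{Collateral, LoanAmt, Region, Tenure}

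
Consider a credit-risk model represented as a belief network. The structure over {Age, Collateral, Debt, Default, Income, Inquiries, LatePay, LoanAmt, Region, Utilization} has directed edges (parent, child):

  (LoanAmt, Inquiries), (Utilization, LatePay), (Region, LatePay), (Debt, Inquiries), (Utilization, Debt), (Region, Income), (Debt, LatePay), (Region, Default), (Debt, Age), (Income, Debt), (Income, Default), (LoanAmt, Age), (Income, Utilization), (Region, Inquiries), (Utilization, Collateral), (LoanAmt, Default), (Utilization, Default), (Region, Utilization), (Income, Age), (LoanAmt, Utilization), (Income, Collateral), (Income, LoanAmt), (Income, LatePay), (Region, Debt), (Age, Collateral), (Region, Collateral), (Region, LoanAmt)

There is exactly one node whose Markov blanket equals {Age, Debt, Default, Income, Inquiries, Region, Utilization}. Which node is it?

The target node must have every member of {Age, Debt, Default, Income, Inquiries, Region, Utilization} as a parent, child, or co-parent, and no others.
Parents of LoanAmt: Income, Region; children: Age, Default, Inquiries, Utilization; co-parents: Debt, Income, Region, Utilization.
These exactly cover the given set, so the node is LoanAmt.

LoanAmt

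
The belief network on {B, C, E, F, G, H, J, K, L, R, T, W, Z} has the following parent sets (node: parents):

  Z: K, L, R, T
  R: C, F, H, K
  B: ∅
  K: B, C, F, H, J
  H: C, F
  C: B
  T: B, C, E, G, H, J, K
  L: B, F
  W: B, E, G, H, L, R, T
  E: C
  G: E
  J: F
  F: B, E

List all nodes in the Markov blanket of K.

The Markov blanket of a node is its parents, its children, and the other parents of its children.
Parents of K: B, C, F, H, J.
Ch(K) = {R, T, Z}.
For each child, the remaining parents (spouses of K):
  parents(R) \ {K} = {C, F, H}.
  T's other parents are B, C, E, G, H, J.
  Z also has parents L, R, T.
So the Markov blanket of K is {B, C, E, F, G, H, J, L, R, T, Z}.

{B, C, E, F, G, H, J, L, R, T, Z}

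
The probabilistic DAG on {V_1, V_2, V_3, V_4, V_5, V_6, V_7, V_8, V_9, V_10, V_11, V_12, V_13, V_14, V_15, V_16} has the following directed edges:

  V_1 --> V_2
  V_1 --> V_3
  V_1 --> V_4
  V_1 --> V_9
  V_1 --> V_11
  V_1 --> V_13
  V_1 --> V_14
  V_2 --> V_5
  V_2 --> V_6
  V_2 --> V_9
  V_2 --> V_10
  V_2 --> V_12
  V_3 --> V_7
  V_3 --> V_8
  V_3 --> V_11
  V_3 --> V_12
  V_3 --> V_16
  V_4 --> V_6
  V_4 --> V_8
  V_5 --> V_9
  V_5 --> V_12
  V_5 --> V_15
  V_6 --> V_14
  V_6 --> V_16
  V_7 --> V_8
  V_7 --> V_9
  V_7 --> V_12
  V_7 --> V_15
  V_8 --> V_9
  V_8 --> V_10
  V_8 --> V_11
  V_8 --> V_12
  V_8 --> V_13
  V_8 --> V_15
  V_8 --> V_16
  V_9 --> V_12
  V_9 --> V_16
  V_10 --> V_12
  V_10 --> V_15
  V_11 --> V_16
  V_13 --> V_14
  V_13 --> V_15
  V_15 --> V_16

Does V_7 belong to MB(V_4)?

V_7 is a co-parent of V_4: both are parents of V_8.
So V_7 ∈ MB(V_4).

Yes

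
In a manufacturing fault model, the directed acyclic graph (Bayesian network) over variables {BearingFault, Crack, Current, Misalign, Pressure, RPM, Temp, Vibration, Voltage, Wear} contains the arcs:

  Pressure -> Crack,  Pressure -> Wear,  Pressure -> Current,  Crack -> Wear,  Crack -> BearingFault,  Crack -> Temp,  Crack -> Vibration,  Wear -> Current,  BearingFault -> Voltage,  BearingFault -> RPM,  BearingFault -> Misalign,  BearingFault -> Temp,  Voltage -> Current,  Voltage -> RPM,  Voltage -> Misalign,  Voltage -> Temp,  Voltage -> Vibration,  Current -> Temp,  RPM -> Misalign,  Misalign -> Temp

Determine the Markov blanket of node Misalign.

{BearingFault, Crack, Current, RPM, Temp, Voltage}

By definition, MB(Misalign) is built from Misalign's parents, Misalign's children, and the co-parents of Misalign.
Ch(Misalign) = {Temp}.
Pa(Misalign) = {BearingFault, RPM, Voltage}.
Parents of each child, excluding Misalign:
  Temp's other parents are BearingFault, Crack, Current, Voltage.
Taking the union gives {BearingFault, Crack, Current, RPM, Temp, Voltage}.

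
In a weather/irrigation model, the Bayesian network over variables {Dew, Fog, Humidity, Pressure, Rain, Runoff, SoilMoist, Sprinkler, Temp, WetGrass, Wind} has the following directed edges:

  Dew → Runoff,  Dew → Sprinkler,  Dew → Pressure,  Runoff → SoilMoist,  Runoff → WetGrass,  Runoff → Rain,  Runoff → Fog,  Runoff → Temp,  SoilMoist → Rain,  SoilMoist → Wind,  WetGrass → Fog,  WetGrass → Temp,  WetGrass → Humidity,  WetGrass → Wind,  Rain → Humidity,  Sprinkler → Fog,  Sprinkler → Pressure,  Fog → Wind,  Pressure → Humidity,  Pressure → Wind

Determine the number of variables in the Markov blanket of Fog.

6

Fog has parents Runoff, Sprinkler, WetGrass.
Fog's children: Wind.
Co-parents of Fog (other parents of its children):
  Wind's other parents are Pressure, SoilMoist, WetGrass.
MB(Fog) = {Pressure, Runoff, SoilMoist, Sprinkler, WetGrass, Wind}, which has 6 nodes.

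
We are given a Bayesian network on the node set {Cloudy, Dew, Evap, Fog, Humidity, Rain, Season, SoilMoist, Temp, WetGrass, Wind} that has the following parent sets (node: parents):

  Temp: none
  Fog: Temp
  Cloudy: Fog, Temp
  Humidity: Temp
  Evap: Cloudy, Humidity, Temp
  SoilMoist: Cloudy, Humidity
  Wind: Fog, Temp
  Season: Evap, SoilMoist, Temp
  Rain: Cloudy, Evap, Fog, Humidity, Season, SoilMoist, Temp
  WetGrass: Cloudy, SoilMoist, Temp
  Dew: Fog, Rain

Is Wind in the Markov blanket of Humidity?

A node's Markov blanket = Pa ∪ Ch ∪ (parents of Ch other than the node itself).
Pa(Humidity) = {Temp}.
Humidity has children Evap, Rain, SoilMoist.
Co-parents of Humidity (other parents of its children):
  parents(Evap) \ {Humidity} = {Cloudy, Temp}.
  parents(SoilMoist) \ {Humidity} = {Cloudy}.
  parents(Rain) \ {Humidity} = {Cloudy, Evap, Fog, Season, SoilMoist, Temp}.
MB(Humidity) = {Cloudy, Evap, Fog, Rain, Season, SoilMoist, Temp}; Wind is not in this set.

No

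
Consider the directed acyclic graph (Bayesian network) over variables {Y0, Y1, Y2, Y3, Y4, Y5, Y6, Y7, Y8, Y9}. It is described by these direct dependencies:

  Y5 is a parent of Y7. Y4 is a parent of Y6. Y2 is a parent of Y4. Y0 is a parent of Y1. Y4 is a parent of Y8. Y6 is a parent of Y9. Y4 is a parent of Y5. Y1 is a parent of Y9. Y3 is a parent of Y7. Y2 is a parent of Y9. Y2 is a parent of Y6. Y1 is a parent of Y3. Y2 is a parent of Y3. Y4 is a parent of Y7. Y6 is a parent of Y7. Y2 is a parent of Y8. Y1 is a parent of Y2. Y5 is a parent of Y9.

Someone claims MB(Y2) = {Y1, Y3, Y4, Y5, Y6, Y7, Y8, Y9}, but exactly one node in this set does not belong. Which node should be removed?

Y7

Pa(Y2) = {Y1}.
Ch(Y2) = {Y3, Y4, Y6, Y8, Y9}.
Parents of each child, excluding Y2:
  parents(Y3) \ {Y2} = {Y1}.
  Y4: no additional parents.
  Y6's other parent is Y4.
  Y8's other parent is Y4.
  Y9 also has parents Y1, Y5, Y6.
MB(Y2) = {Y1, Y3, Y4, Y5, Y6, Y8, Y9}.
Y7 is neither a parent, child, nor co-parent of Y2, so it does not belong.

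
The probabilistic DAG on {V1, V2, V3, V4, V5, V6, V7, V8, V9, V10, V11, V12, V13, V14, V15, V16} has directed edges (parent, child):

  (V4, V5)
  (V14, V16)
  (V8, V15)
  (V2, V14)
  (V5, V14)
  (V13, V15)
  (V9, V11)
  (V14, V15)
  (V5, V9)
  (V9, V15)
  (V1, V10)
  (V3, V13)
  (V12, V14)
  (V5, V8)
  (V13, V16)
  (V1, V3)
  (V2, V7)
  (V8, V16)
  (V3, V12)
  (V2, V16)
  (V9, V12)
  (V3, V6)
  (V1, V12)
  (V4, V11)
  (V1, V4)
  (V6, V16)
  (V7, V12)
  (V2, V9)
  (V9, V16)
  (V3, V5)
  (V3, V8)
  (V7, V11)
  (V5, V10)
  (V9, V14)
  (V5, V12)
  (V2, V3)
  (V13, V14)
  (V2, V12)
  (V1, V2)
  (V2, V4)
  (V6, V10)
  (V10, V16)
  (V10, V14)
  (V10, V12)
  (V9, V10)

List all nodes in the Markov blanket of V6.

{V1, V2, V3, V5, V8, V9, V10, V13, V14, V16}

V6 has children V10, V16.
Parents of V6: V3.
Parents of each child, excluding V6:
  V10's other parents are V1, V5, V9.
  V16 also has parents V2, V8, V9, V10, V13, V14.
So the Markov blanket of V6 is {V1, V2, V3, V5, V8, V9, V10, V13, V14, V16}.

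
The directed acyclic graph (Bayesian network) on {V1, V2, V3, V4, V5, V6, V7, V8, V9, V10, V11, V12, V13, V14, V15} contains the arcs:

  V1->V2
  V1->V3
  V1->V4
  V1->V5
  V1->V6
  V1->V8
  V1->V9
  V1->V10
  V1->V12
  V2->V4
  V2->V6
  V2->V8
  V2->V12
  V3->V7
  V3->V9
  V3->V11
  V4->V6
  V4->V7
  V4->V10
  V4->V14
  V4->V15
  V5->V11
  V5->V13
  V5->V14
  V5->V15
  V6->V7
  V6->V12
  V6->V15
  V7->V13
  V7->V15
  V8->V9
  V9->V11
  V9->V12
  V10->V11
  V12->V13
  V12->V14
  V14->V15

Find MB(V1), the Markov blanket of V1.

{V2, V3, V4, V5, V6, V8, V9, V10, V12}

By definition, MB(V1) is built from V1's parents, V1's children, and the co-parents of V1.
Parents of V1: none.
Ch(V1) = {V2, V3, V4, V5, V6, V8, V9, V10, V12}.
For each child, the remaining parents (spouses of V1):
  V2 has no other parent.
  V3: no additional parents.
  parents(V4) \ {V1} = {V2}.
  V5 has no other parent.
  parents(V6) \ {V1} = {V2, V4}.
  V8 also has parent V2.
  parents(V9) \ {V1} = {V3, V8}.
  V10 also has parent V4.
  V12's other parents are V2, V6, V9.
Taking the union gives {V2, V3, V4, V5, V6, V8, V9, V10, V12}.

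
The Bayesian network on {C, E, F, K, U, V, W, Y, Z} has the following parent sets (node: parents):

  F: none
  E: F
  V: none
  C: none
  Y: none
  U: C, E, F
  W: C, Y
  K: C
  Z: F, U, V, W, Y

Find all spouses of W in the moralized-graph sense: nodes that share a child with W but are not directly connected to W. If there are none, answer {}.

Children of W: Z.
  Z: F, U, V, Y
Excluding nodes already adjacent to W (C, Y, Z), the co-parent-only contribution is {F, U, V}.

{F, U, V}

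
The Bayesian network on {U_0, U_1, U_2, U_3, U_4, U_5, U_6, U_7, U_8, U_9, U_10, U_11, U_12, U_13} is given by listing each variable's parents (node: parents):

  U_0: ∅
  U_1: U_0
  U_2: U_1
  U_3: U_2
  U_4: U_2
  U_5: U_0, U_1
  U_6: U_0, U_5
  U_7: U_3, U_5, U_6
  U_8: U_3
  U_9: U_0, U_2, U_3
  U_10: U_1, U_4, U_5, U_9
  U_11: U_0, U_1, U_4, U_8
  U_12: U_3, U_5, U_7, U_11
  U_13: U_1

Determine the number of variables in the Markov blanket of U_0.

9

U_0's parents: none.
Ch(U_0) = {U_1, U_5, U_6, U_9, U_11}.
Parents of each child, excluding U_0:
  U_1 has no other parent.
  U_5 also has parent U_1.
  U_6 also has parent U_5.
  parents(U_9) \ {U_0} = {U_2, U_3}.
  U_11's other parents are U_1, U_4, U_8.
MB(U_0) = {U_1, U_2, U_3, U_4, U_5, U_6, U_8, U_9, U_11}, which has 9 nodes.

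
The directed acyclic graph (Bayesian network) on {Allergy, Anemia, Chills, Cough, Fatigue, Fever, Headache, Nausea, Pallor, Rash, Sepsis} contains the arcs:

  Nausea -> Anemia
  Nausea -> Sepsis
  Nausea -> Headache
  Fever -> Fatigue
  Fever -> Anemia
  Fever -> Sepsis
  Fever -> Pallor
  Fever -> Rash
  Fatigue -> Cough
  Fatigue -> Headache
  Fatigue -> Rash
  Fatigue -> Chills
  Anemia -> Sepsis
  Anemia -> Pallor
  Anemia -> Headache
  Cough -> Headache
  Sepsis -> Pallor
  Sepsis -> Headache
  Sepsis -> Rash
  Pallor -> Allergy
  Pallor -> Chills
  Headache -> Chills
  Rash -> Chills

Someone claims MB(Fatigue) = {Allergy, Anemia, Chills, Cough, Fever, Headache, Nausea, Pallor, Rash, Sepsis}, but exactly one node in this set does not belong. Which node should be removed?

Ch(Fatigue) = {Chills, Cough, Headache, Rash}.
Fatigue has parent Fever.
Parents of each child, excluding Fatigue:
  Cough has no other parent.
  parents(Headache) \ {Fatigue} = {Anemia, Cough, Nausea, Sepsis}.
  Rash also has parents Fever, Sepsis.
  Chills also has parents Headache, Pallor, Rash.
MB(Fatigue) = {Anemia, Chills, Cough, Fever, Headache, Nausea, Pallor, Rash, Sepsis}.
Allergy is neither a parent, child, nor co-parent of Fatigue, so it does not belong.

Allergy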